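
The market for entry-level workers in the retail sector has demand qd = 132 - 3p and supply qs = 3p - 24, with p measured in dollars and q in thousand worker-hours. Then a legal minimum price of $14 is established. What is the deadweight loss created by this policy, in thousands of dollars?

0

In a free market, 132 - 3p = 3p - 24 gives the equilibrium p* = 26, q* = 54.
Since 14 is below p* = 26, the floor does not bind and the free-market outcome prevails.
Since the control does not bind, no trades are prevented and deadweight loss is zero.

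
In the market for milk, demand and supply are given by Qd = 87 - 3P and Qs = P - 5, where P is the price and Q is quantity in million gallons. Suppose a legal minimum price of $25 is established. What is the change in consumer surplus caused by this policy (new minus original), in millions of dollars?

-30

In a free market, 87 - 3P = P - 5 gives the equilibrium P* = 23, Q* = 18.
Because the floor (25) lies above the market-clearing price, it is binding.
At P = 25: Qd = 87 - 3·25 = 12 and Qs = 25 - 5 = 20.
Consumer surplus without the control is ½ · (29 - 23) · 18 = 54.
With the floor, consumers buy 12 units at 25, so CS = ½ · (29 - 25) · 12 = 24.
Change in consumer surplus = 24 - 54 = -30.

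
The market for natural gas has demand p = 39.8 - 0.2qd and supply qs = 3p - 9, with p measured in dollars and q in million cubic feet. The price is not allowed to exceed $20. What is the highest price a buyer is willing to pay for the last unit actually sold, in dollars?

Rearranging demand gives qd = 199 - 5p. In a free market, 199 - 5p = 3p - 9 gives the equilibrium p* = 26, q* = 69.
The ceiling of 20 is below the equilibrium price 26, so it binds.
At p = 20: qd = 199 - 5·20 = 99 and qs = 3·20 - 9 = 51.
Only 51 units reach the market. On the demand curve, the marginal buyer's willingness to pay at q = 51 is (199 - 51)/5 = 29.6.

29.6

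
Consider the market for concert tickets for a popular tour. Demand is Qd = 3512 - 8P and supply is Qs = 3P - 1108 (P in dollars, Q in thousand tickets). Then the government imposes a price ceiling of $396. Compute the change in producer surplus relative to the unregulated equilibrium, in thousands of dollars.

-2784

Without the control the market clears where 3512 - 8P = 3P - 1108, i.e. P* = 420 and Q* = 152.
Since 396 < 420, the ceiling is binding.
At P = 396: Qd = 3512 - 8·396 = 344 and Qs = 3·396 - 1108 = 80.
Producer surplus without the control is ½ · (420 - 1108/3) · 152 = 11552/3.
With the ceiling, producers sell 80 units at 396, so PS = ½ · (396 - 1108/3) · 80 = 3200/3.
Change in producer surplus = 3200/3 - 11552/3 = -2784.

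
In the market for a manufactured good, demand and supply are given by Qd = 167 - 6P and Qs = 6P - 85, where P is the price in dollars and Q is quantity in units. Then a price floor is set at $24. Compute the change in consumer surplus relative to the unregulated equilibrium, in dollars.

In a free market, 167 - 6P = 6P - 85 gives the equilibrium P* = 21, Q* = 41.
Since 24 > 21, the floor is binding.
At P = 24: Qd = 167 - 6·24 = 23 and Qs = 6·24 - 85 = 59.
Consumer surplus without the control is ½ · (167/6 - 21) · 41 = 1681/12.
With the floor, consumers buy 23 units at 24, so CS = ½ · (167/6 - 24) · 23 = 529/12.
Change in consumer surplus = 529/12 - 1681/12 = -96.

-96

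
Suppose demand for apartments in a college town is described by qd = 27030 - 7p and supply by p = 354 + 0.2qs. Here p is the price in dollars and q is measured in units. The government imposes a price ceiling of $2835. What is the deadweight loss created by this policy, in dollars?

Rearranging supply gives qs = 5p - 1770. Setting quantity demanded equal to quantity supplied, 27030 - 7p = 5p - 1770, gives p* = 2400 and q* = 10230.
Since 2835 is above p* = 2400, the ceiling does not bind and the free-market outcome prevails.
Since the control does not bind, no trades are prevented and deadweight loss is zero.

0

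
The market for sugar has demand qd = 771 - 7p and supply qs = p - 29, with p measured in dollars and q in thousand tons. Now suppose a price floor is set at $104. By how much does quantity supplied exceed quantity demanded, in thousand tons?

Setting quantity demanded equal to quantity supplied, 771 - 7p = p - 29, gives p* = 100 and q* = 71.
The floor of 104 is above the equilibrium price 100, so it binds.
At p = 104: qd = 771 - 7·104 = 43 and qs = 104 - 29 = 75.
Surplus = qs - qd = 75 - 43 = 32.

32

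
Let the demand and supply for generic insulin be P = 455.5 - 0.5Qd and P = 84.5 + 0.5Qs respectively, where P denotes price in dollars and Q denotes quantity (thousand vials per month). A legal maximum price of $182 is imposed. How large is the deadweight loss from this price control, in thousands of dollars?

Rearranging demand gives Qd = 911 - 2P; rearranging supply gives Qs = 2P - 169. In a free market, 911 - 2P = 2P - 169 gives the equilibrium P* = 270, Q* = 371.
Since 182 < 270, the ceiling is binding.
At P = 182: Qd = 911 - 2·182 = 547 and Qs = 2·182 - 169 = 195.
Quantity traded falls to 195. At Q = 195 the demand price is (911 - 195)/2 = 358 and the supply price is (169 + 195)/2 = 182.
Deadweight loss = ½ · (358 - 182) · (371 - 195) = ½ · 176 · 176 = 15488.

15488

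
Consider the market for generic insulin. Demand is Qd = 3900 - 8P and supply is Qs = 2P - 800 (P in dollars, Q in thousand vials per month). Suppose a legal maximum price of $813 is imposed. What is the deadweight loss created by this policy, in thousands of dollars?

0

Setting quantity demanded equal to quantity supplied, 3900 - 8P = 2P - 800, gives P* = 470 and Q* = 140.
Since 813 is above P* = 470, the ceiling does not bind and the free-market outcome prevails.
Since the control does not bind, no trades are prevented and deadweight loss is zero.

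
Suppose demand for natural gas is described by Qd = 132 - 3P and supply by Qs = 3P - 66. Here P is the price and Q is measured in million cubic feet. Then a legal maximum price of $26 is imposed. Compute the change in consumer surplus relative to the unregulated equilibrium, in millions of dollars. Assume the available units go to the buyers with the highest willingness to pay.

10.5

Equilibrium: 132 - 3P = 3P - 66, so 198 = 6P and P* = 33, Q* = 33.
Because the ceiling (26) lies below the market-clearing price, it is binding.
At P = 26: Qd = 132 - 3·26 = 54 and Qs = 3·26 - 66 = 12.
Consumer surplus without the control is ½ · (44 - 33) · 33 = 181.5.
With the ceiling, 12 units are sold at 26 (assume they go to the highest-value buyers). The demand price at Q = 12 is 40, so CS = ½ · [(44 - 26) + (40 - 26)] · 12 = 192.
Change in consumer surplus = 192 - 181.5 = 10.5.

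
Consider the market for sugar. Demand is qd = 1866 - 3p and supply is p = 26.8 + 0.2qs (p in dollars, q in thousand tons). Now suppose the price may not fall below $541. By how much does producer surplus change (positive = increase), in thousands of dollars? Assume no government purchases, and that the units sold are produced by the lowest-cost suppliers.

Rearranging supply gives qs = 5p - 134. In a free market, 1866 - 3p = 5p - 134 gives the equilibrium p* = 250, q* = 1116.
Because the floor (541) lies above the market-clearing price, it is binding.
At p = 541: qd = 1866 - 3·541 = 243 and qs = 5·541 - 134 = 2571.
Producer surplus without the control is ½ · (250 - 26.8) · 1116 = 124545.6.
With the floor, 243 units are sold at 541. The supply price at q = 243 is 75.4, so PS = ½ · [(541 - 26.8) + (541 - 75.4)] · 243 = 119045.7.
Change in producer surplus = 119045.7 - 124545.6 = -5499.9.

-5499.9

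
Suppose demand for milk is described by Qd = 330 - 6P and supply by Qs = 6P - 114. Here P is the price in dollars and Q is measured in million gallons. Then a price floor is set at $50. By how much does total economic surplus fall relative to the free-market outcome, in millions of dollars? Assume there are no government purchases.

Without the control the market clears where 330 - 6P = 6P - 114, i.e. P* = 37 and Q* = 108.
Since 50 > 37, the floor is binding.
At P = 50: Qd = 330 - 6·50 = 30 and Qs = 6·50 - 114 = 186.
Quantity traded falls to 30. At Q = 30 the demand price is (330 - 30)/6 = 50 and the supply price is (114 + 30)/6 = 24.
Deadweight loss = ½ · (50 - 24) · (108 - 30) = ½ · 26 · 78 = 1014.

1014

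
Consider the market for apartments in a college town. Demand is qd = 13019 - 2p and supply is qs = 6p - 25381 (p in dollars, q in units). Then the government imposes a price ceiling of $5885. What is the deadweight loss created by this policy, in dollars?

0

Equilibrium: 13019 - 2p = 6p - 25381, so 38400 = 8p and p* = 4800, q* = 3419.
The ceiling of 5885 is above the equilibrium price 4800, so it is not binding; the market clears at p* = 4800, q* = 3419.
Since the control does not bind, no trades are prevented and deadweight loss is zero.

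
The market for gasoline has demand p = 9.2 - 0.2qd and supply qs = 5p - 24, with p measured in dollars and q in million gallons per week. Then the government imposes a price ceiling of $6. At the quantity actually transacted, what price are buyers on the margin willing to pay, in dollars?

Rearranging demand gives qd = 46 - 5p. In a free market, 46 - 5p = 5p - 24 gives the equilibrium p* = 7, q* = 11.
Since 6 < 7, the ceiling is binding.
At p = 6: qd = 46 - 5·6 = 16 and qs = 5·6 - 24 = 6.
Only 6 units reach the market. On the demand curve, the marginal buyer's willingness to pay at q = 6 is (46 - 6)/5 = 8.

8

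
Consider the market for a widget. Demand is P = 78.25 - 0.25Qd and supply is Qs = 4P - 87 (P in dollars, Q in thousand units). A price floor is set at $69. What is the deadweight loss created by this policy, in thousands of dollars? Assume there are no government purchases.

Rearranging demand gives Qd = 313 - 4P. Without the control the market clears where 313 - 4P = 4P - 87, i.e. P* = 50 and Q* = 113.
The floor of 69 is above the equilibrium price 50, so it binds.
At P = 69: Qd = 313 - 4·69 = 37 and Qs = 4·69 - 87 = 189.
Quantity traded falls to 37. At Q = 37 the demand price is (313 - 37)/4 = 69 and the supply price is (87 + 37)/4 = 31.
Deadweight loss = ½ · (69 - 31) · (113 - 37) = ½ · 38 · 76 = 1444.

1444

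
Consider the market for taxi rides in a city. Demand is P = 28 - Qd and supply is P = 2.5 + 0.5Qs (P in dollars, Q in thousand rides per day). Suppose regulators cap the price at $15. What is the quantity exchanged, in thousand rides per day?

17

Rearranging demand gives Qd = 28 - P; rearranging supply gives Qs = 2P - 5. Equilibrium: 28 - P = 2P - 5, so 33 = 3P and P* = 11, Q* = 17.
Since 15 is above P* = 11, the ceiling does not bind and the free-market outcome prevails.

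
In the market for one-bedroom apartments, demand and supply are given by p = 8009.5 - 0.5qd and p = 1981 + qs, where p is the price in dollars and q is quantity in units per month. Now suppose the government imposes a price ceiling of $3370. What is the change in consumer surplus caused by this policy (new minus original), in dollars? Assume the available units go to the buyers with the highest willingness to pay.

1923845

Rearranging demand gives qd = 16019 - 2p; rearranging supply gives qs = p - 1981. Equilibrium: 16019 - 2p = p - 1981, so 18000 = 3p and p* = 6000, q* = 4019.
The ceiling of 3370 is below the equilibrium price 6000, so it binds.
At p = 3370: qd = 16019 - 2·3370 = 9279 and qs = 3370 - 1981 = 1389.
Consumer surplus without the control is ½ · (8009.5 - 6000) · 4019 = 4038090.25.
With the ceiling, 1389 units are sold at 3370 (assume they go to the highest-value buyers). The demand price at q = 1389 is 7315, so CS = ½ · [(8009.5 - 3370) + (7315 - 3370)] · 1389 = 5961935.25.
Change in consumer surplus = 5961935.25 - 4038090.25 = 1923845.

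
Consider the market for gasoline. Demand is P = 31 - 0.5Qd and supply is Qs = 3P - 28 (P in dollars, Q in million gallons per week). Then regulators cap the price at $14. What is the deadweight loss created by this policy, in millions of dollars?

60

Rearranging demand gives Qd = 62 - 2P. Setting quantity demanded equal to quantity supplied, 62 - 2P = 3P - 28, gives P* = 18 and Q* = 26.
Because the ceiling (14) lies below the market-clearing price, it is binding.
At P = 14: Qd = 62 - 2·14 = 34 and Qs = 3·14 - 28 = 14.
Quantity traded falls to 14. At Q = 14 the demand price is (62 - 14)/2 = 24 and the supply price is (28 + 14)/3 = 14.
Deadweight loss = ½ · (24 - 14) · (26 - 14) = ½ · 10 · 12 = 60.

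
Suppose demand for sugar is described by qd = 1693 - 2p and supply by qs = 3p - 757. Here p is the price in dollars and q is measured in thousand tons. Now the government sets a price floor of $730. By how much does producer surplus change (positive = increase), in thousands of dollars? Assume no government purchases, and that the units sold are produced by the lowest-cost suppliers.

17520

Setting quantity demanded equal to quantity supplied, 1693 - 2p = 3p - 757, gives p* = 490 and q* = 713.
Since 730 > 490, the floor is binding.
At p = 730: qd = 1693 - 2·730 = 233 and qs = 3·730 - 757 = 1433.
Producer surplus without the control is ½ · (490 - 757/3) · 713 = 508369/6.
With the floor, 233 units are sold at 730. The supply price at q = 233 is 330, so PS = ½ · [(730 - 757/3) + (730 - 330)] · 233 = 613489/6.
Change in producer surplus = 613489/6 - 508369/6 = 17520.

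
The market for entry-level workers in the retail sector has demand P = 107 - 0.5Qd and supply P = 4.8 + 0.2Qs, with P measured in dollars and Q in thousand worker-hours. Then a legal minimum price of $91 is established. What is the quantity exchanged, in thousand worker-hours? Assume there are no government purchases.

Rearranging demand gives Qd = 214 - 2P; rearranging supply gives Qs = 5P - 24. Setting quantity demanded equal to quantity supplied, 214 - 2P = 5P - 24, gives P* = 34 and Q* = 146.
Since 91 > 34, the floor is binding.
At P = 91: Qd = 214 - 2·91 = 32 and Qs = 5·91 - 24 = 431.
The quantity actually transacted is the short side, demand: 32.

32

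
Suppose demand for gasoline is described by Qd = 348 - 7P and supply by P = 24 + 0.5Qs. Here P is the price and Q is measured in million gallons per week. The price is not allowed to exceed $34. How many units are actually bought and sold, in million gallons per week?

20

Rearranging supply gives Qs = 2P - 48. Without the control the market clears where 348 - 7P = 2P - 48, i.e. P* = 44 and Q* = 40.
Because the ceiling (34) lies below the market-clearing price, it is binding.
At P = 34: Qd = 348 - 7·34 = 110 and Qs = 2·34 - 48 = 20.
The quantity actually transacted is the short side, supply: 20.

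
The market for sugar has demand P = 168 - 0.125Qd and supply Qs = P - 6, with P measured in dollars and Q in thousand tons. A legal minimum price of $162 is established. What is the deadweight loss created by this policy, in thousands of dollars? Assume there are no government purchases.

Rearranging demand gives Qd = 1344 - 8P. Without the control the market clears where 1344 - 8P = P - 6, i.e. P* = 150 and Q* = 144.
Since 162 > 150, the floor is binding.
At P = 162: Qd = 1344 - 8·162 = 48 and Qs = 162 - 6 = 156.
Quantity traded falls to 48. At Q = 48 the demand price is (1344 - 48)/8 = 162 and the supply price is 6 + 48 = 54.
Deadweight loss = ½ · (162 - 54) · (144 - 48) = ½ · 108 · 96 = 5184.

5184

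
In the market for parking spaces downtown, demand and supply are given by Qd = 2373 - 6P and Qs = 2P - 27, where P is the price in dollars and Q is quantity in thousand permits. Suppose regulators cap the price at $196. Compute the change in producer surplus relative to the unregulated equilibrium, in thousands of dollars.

-48776

In a free market, 2373 - 6P = 2P - 27 gives the equilibrium P* = 300, Q* = 573.
Since 196 < 300, the ceiling is binding.
At P = 196: Qd = 2373 - 6·196 = 1197 and Qs = 2·196 - 27 = 365.
Producer surplus without the control is ½ · (300 - 13.5) · 573 = 82082.25.
With the ceiling, producers sell 365 units at 196, so PS = ½ · (196 - 13.5) · 365 = 33306.25.
Change in producer surplus = 33306.25 - 82082.25 = -48776.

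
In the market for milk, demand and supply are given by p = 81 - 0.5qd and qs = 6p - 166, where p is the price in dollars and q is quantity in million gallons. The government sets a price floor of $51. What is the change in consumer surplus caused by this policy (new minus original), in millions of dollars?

-700

Rearranging demand gives qd = 162 - 2p. Setting quantity demanded equal to quantity supplied, 162 - 2p = 6p - 166, gives p* = 41 and q* = 80.
Because the floor (51) lies above the market-clearing price, it is binding.
At p = 51: qd = 162 - 2·51 = 60 and qs = 6·51 - 166 = 140.
Consumer surplus without the control is ½ · (81 - 41) · 80 = 1600.
With the floor, consumers buy 60 units at 51, so CS = ½ · (81 - 51) · 60 = 900.
Change in consumer surplus = 900 - 1600 = -700.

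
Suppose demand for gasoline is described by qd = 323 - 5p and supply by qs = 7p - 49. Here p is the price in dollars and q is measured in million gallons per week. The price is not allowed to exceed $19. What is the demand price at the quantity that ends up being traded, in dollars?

Without the control the market clears where 323 - 5p = 7p - 49, i.e. p* = 31 and q* = 168.
The ceiling of 19 is below the equilibrium price 31, so it binds.
At p = 19: qd = 323 - 5·19 = 228 and qs = 7·19 - 49 = 84.
Only 84 units reach the market. On the demand curve, the marginal buyer's willingness to pay at q = 84 is (323 - 84)/5 = 47.8.

47.8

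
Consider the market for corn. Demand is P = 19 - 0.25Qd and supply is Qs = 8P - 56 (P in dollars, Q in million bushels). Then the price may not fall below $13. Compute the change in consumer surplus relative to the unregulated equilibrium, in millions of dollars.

-56

Rearranging demand gives Qd = 76 - 4P. Without the control the market clears where 76 - 4P = 8P - 56, i.e. P* = 11 and Q* = 32.
Since 13 > 11, the floor is binding.
At P = 13: Qd = 76 - 4·13 = 24 and Qs = 8·13 - 56 = 48.
Consumer surplus without the control is ½ · (19 - 11) · 32 = 128.
With the floor, consumers buy 24 units at 13, so CS = ½ · (19 - 13) · 24 = 72.
Change in consumer surplus = 72 - 128 = -56.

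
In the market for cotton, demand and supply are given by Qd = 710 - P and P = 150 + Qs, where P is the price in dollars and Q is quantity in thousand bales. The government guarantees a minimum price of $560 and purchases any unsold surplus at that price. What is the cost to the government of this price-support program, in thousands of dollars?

Rearranging supply gives Qs = P - 150. Equilibrium: 710 - P = P - 150, so 860 = 2P and P* = 430, Q* = 280.
Because the floor (560) lies above the market-clearing price, it is binding.
At P = 560: Qd = 710 - 560 = 150 and Qs = 560 - 150 = 410.
Surplus = Qs - Qd = 260.
Government expenditure = surplus × support price = 260 × 560 = 145600.

145600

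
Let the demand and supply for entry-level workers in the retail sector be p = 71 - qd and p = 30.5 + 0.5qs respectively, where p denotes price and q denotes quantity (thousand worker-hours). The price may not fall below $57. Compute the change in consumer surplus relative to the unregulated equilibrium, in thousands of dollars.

-266.5

Rearranging demand gives qd = 71 - p; rearranging supply gives qs = 2p - 61. In a free market, 71 - p = 2p - 61 gives the equilibrium p* = 44, q* = 27.
Since 57 > 44, the floor is binding.
At p = 57: qd = 71 - 57 = 14 and qs = 2·57 - 61 = 53.
Consumer surplus without the control is ½ · (71 - 44) · 27 = 364.5.
With the floor, consumers buy 14 units at 57, so CS = ½ · (71 - 57) · 14 = 98.
Change in consumer surplus = 98 - 364.5 = -266.5.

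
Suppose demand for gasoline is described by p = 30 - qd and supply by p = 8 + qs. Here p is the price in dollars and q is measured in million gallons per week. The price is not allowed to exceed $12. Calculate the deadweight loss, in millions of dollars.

49

Rearranging demand gives qd = 30 - p; rearranging supply gives qs = p - 8. In a free market, 30 - p = p - 8 gives the equilibrium p* = 19, q* = 11.
Since 12 < 19, the ceiling is binding.
At p = 12: qd = 30 - 12 = 18 and qs = 12 - 8 = 4.
Quantity traded falls to 4. At q = 4 the demand price is 30 - 4 = 26 and the supply price is 8 + 4 = 12.
Deadweight loss = ½ · (26 - 12) · (11 - 4) = ½ · 14 · 7 = 49.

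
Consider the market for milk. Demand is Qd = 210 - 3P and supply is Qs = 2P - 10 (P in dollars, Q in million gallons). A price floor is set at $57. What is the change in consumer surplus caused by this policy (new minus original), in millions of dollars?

Without the control the market clears where 210 - 3P = 2P - 10, i.e. P* = 44 and Q* = 78.
The floor of 57 is above the equilibrium price 44, so it binds.
At P = 57: Qd = 210 - 3·57 = 39 and Qs = 2·57 - 10 = 104.
Consumer surplus without the control is ½ · (70 - 44) · 78 = 1014.
With the floor, consumers buy 39 units at 57, so CS = ½ · (70 - 57) · 39 = 253.5.
Change in consumer surplus = 253.5 - 1014 = -760.5.

-760.5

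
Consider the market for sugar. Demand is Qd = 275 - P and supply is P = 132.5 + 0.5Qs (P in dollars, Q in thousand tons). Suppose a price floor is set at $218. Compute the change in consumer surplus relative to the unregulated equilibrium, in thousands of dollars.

-2888

Rearranging supply gives Qs = 2P - 265. Setting quantity demanded equal to quantity supplied, 275 - P = 2P - 265, gives P* = 180 and Q* = 95.
Since 218 > 180, the floor is binding.
At P = 218: Qd = 275 - 218 = 57 and Qs = 2·218 - 265 = 171.
Consumer surplus without the control is ½ · (275 - 180) · 95 = 4512.5.
With the floor, consumers buy 57 units at 218, so CS = ½ · (275 - 218) · 57 = 1624.5.
Change in consumer surplus = 1624.5 - 4512.5 = -2888.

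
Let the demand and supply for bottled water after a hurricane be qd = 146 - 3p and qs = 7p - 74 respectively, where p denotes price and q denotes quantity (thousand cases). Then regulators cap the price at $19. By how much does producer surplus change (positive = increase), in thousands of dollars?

Setting quantity demanded equal to quantity supplied, 146 - 3p = 7p - 74, gives p* = 22 and q* = 80.
Because the ceiling (19) lies below the market-clearing price, it is binding.
At p = 19: qd = 146 - 3·19 = 89 and qs = 7·19 - 74 = 59.
Producer surplus without the control is ½ · (22 - 74/7) · 80 = 3200/7.
With the ceiling, producers sell 59 units at 19, so PS = ½ · (19 - 74/7) · 59 = 3481/14.
Change in producer surplus = 3481/14 - 3200/7 = -208.5.

-208.5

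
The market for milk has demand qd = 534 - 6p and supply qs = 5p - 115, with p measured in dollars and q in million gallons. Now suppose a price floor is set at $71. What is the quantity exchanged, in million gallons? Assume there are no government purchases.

108

Equilibrium: 534 - 6p = 5p - 115, so 649 = 11p and p* = 59, q* = 180.
Because the floor (71) lies above the market-clearing price, it is binding.
At p = 71: qd = 534 - 6·71 = 108 and qs = 5·71 - 115 = 240.
The quantity actually transacted is the short side, demand: 108.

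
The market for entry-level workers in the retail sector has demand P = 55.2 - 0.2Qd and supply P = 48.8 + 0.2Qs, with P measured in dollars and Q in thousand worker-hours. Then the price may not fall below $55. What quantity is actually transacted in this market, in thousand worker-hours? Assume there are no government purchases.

1

Rearranging demand gives Qd = 276 - 5P; rearranging supply gives Qs = 5P - 244. Setting quantity demanded equal to quantity supplied, 276 - 5P = 5P - 244, gives P* = 52 and Q* = 16.
The floor of 55 is above the equilibrium price 52, so it binds.
At P = 55: Qd = 276 - 5·55 = 1 and Qs = 5·55 - 244 = 31.
The quantity actually transacted is the short side, demand: 1.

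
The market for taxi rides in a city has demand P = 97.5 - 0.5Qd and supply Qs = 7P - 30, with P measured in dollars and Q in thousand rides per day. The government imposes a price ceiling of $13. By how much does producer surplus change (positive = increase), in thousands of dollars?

Rearranging demand gives Qd = 195 - 2P. Without the control the market clears where 195 - 2P = 7P - 30, i.e. P* = 25 and Q* = 145.
Since 13 < 25, the ceiling is binding.
At P = 13: Qd = 195 - 2·13 = 169 and Qs = 7·13 - 30 = 61.
Producer surplus without the control is ½ · (25 - 30/7) · 145 = 21025/14.
With the ceiling, producers sell 61 units at 13, so PS = ½ · (13 - 30/7) · 61 = 3721/14.
Change in producer surplus = 3721/14 - 21025/14 = -1236.

-1236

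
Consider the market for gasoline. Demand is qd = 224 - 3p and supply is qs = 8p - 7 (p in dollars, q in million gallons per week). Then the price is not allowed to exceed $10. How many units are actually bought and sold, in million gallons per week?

Equilibrium: 224 - 3p = 8p - 7, so 231 = 11p and p* = 21, q* = 161.
The ceiling of 10 is below the equilibrium price 21, so it binds.
At p = 10: qd = 224 - 3·10 = 194 and qs = 8·10 - 7 = 73.
The quantity actually transacted is the short side, supply: 73.

73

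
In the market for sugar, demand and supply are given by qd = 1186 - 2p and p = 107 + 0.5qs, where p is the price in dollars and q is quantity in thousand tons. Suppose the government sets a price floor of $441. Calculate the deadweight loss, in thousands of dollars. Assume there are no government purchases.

16562

Rearranging supply gives qs = 2p - 214. In a free market, 1186 - 2p = 2p - 214 gives the equilibrium p* = 350, q* = 486.
Since 441 > 350, the floor is binding.
At p = 441: qd = 1186 - 2·441 = 304 and qs = 2·441 - 214 = 668.
Quantity traded falls to 304. At q = 304 the demand price is (1186 - 304)/2 = 441 and the supply price is (214 + 304)/2 = 259.
Deadweight loss = ½ · (441 - 259) · (486 - 304) = ½ · 182 · 182 = 16562.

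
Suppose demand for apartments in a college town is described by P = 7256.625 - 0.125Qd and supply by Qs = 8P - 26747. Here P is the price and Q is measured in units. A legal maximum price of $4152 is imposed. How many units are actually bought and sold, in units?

6469

Rearranging demand gives Qd = 58053 - 8P. In a free market, 58053 - 8P = 8P - 26747 gives the equilibrium P* = 5300, Q* = 15653.
Since 4152 < 5300, the ceiling is binding.
At P = 4152: Qd = 58053 - 8·4152 = 24837 and Qs = 8·4152 - 26747 = 6469.
The quantity actually transacted is the short side, supply: 6469.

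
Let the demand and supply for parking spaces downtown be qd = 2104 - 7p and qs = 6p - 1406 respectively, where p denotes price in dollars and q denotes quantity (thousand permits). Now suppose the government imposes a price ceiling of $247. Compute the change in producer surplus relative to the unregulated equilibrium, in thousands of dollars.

Setting quantity demanded equal to quantity supplied, 2104 - 7p = 6p - 1406, gives p* = 270 and q* = 214.
Because the ceiling (247) lies below the market-clearing price, it is binding.
At p = 247: qd = 2104 - 7·247 = 375 and qs = 6·247 - 1406 = 76.
Producer surplus without the control is ½ · (270 - 703/3) · 214 = 11449/3.
With the ceiling, producers sell 76 units at 247, so PS = ½ · (247 - 703/3) · 76 = 1444/3.
Change in producer surplus = 1444/3 - 11449/3 = -3335.

-3335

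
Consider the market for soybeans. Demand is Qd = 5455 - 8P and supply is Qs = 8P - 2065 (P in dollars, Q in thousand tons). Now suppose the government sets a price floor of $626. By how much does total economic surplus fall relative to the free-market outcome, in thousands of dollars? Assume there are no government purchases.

In a free market, 5455 - 8P = 8P - 2065 gives the equilibrium P* = 470, Q* = 1695.
The floor of 626 is above the equilibrium price 470, so it binds.
At P = 626: Qd = 5455 - 8·626 = 447 and Qs = 8·626 - 2065 = 2943.
Quantity traded falls to 447. At Q = 447 the demand price is (5455 - 447)/8 = 626 and the supply price is (2065 + 447)/8 = 314.
Deadweight loss = ½ · (626 - 314) · (1695 - 447) = ½ · 312 · 1248 = 194688.

194688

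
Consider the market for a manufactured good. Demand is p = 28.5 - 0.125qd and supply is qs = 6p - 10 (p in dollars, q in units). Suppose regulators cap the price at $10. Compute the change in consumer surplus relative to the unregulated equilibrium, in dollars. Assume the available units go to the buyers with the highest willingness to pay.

Rearranging demand gives qd = 228 - 8p. Without the control the market clears where 228 - 8p = 6p - 10, i.e. p* = 17 and q* = 92.
The ceiling of 10 is below the equilibrium price 17, so it binds.
At p = 10: qd = 228 - 8·10 = 148 and qs = 6·10 - 10 = 50.
Consumer surplus without the control is ½ · (28.5 - 17) · 92 = 529.
With the ceiling, 50 units are sold at 10 (assume they go to the highest-value buyers). The demand price at q = 50 is 22.25, so CS = ½ · [(28.5 - 10) + (22.25 - 10)] · 50 = 768.75.
Change in consumer surplus = 768.75 - 529 = 239.75.

239.75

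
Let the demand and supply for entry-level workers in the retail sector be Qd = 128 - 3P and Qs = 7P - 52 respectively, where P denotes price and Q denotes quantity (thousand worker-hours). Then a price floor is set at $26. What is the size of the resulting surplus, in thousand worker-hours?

80

Equilibrium: 128 - 3P = 7P - 52, so 180 = 10P and P* = 18, Q* = 74.
Since 26 > 18, the floor is binding.
At P = 26: Qd = 128 - 3·26 = 50 and Qs = 7·26 - 52 = 130.
Surplus = Qs - Qd = 130 - 50 = 80.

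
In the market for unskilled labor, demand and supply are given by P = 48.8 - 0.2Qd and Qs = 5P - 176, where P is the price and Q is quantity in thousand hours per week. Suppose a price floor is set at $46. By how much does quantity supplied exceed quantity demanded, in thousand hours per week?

40

Rearranging demand gives Qd = 244 - 5P. In a free market, 244 - 5P = 5P - 176 gives the equilibrium P* = 42, Q* = 34.
Because the floor (46) lies above the market-clearing price, it is binding.
At P = 46: Qd = 244 - 5·46 = 14 and Qs = 5·46 - 176 = 54.
Surplus = Qs - Qd = 54 - 14 = 40.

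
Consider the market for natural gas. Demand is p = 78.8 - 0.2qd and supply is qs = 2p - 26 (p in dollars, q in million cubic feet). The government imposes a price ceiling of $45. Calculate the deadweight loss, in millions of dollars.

315

Rearranging demand gives qd = 394 - 5p. Without the control the market clears where 394 - 5p = 2p - 26, i.e. p* = 60 and q* = 94.
Because the ceiling (45) lies below the market-clearing price, it is binding.
At p = 45: qd = 394 - 5·45 = 169 and qs = 2·45 - 26 = 64.
Quantity traded falls to 64. At q = 64 the demand price is (394 - 64)/5 = 66 and the supply price is (26 + 64)/2 = 45.
Deadweight loss = ½ · (66 - 45) · (94 - 64) = ½ · 21 · 30 = 315.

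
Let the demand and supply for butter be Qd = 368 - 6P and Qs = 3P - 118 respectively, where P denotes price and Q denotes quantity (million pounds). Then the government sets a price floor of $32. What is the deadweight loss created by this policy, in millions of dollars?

0

In a free market, 368 - 6P = 3P - 118 gives the equilibrium P* = 54, Q* = 44.
The floor of 32 is below the equilibrium price 54, so it is not binding; the market clears at P* = 54, Q* = 44.
Since the control does not bind, no trades are prevented and deadweight loss is zero.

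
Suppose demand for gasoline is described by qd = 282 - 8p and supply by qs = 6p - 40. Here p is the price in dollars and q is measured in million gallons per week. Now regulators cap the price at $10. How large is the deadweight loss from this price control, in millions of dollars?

887.25

Equilibrium: 282 - 8p = 6p - 40, so 322 = 14p and p* = 23, q* = 98.
Because the ceiling (10) lies below the market-clearing price, it is binding.
At p = 10: qd = 282 - 8·10 = 202 and qs = 6·10 - 40 = 20.
Quantity traded falls to 20. At q = 20 the demand price is (282 - 20)/8 = 32.75 and the supply price is (40 + 20)/6 = 10.
Deadweight loss = ½ · (32.75 - 10) · (98 - 20) = ½ · 22.75 · 78 = 887.25.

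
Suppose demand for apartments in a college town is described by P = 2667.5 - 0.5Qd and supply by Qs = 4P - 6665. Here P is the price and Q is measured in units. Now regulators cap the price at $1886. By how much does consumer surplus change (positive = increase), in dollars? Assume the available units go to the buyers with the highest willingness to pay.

48222

Rearranging demand gives Qd = 5335 - 2P. Equilibrium: 5335 - 2P = 4P - 6665, so 12000 = 6P and P* = 2000, Q* = 1335.
Since 1886 < 2000, the ceiling is binding.
At P = 1886: Qd = 5335 - 2·1886 = 1563 and Qs = 4·1886 - 6665 = 879.
Consumer surplus without the control is ½ · (2667.5 - 2000) · 1335 = 445556.25.
With the ceiling, 879 units are sold at 1886 (assume they go to the highest-value buyers). The demand price at Q = 879 is 2228, so CS = ½ · [(2667.5 - 1886) + (2228 - 1886)] · 879 = 493778.25.
Change in consumer surplus = 493778.25 - 445556.25 = 48222.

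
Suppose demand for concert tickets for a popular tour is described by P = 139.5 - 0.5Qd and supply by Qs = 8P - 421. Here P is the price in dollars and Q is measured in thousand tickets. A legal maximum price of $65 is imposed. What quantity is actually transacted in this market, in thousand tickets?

Rearranging demand gives Qd = 279 - 2P. In a free market, 279 - 2P = 8P - 421 gives the equilibrium P* = 70, Q* = 139.
The ceiling of 65 is below the equilibrium price 70, so it binds.
At P = 65: Qd = 279 - 2·65 = 149 and Qs = 8·65 - 421 = 99.
The quantity actually transacted is the short side, supply: 99.

99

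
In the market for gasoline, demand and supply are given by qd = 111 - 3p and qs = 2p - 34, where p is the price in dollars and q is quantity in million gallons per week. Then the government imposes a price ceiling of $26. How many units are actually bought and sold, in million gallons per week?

Equilibrium: 111 - 3p = 2p - 34, so 145 = 5p and p* = 29, q* = 24.
The ceiling of 26 is below the equilibrium price 29, so it binds.
At p = 26: qd = 111 - 3·26 = 33 and qs = 2·26 - 34 = 18.
The quantity actually transacted is the short side, supply: 18.

18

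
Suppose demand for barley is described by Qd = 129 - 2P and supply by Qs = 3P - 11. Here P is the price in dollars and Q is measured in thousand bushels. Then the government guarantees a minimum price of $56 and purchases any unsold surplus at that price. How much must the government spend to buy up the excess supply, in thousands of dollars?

7840

Equilibrium: 129 - 2P = 3P - 11, so 140 = 5P and P* = 28, Q* = 73.
The floor of 56 is above the equilibrium price 28, so it binds.
At P = 56: Qd = 129 - 2·56 = 17 and Qs = 3·56 - 11 = 157.
Surplus = Qs - Qd = 140.
Government expenditure = surplus × support price = 140 × 56 = 7840.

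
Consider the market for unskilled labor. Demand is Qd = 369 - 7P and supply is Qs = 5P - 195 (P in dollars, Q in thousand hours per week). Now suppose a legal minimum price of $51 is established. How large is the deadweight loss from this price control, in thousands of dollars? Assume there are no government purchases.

Setting quantity demanded equal to quantity supplied, 369 - 7P = 5P - 195, gives P* = 47 and Q* = 40.
The floor of 51 is above the equilibrium price 47, so it binds.
At P = 51: Qd = 369 - 7·51 = 12 and Qs = 5·51 - 195 = 60.
Quantity traded falls to 12. At Q = 12 the demand price is (369 - 12)/7 = 51 and the supply price is (195 + 12)/5 = 41.4.
Deadweight loss = ½ · (51 - 41.4) · (40 - 12) = ½ · 9.6 · 28 = 134.4.

134.4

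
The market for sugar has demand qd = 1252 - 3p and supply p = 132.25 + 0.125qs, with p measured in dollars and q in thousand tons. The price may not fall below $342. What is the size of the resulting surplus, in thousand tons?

Rearranging supply gives qs = 8p - 1058. Without the control the market clears where 1252 - 3p = 8p - 1058, i.e. p* = 210 and q* = 622.
Because the floor (342) lies above the market-clearing price, it is binding.
At p = 342: qd = 1252 - 3·342 = 226 and qs = 8·342 - 1058 = 1678.
Surplus = qs - qd = 1678 - 226 = 1452.

1452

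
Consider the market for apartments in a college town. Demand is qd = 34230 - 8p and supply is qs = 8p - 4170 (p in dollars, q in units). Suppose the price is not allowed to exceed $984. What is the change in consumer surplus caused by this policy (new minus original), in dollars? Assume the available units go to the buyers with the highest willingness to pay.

In a free market, 34230 - 8p = 8p - 4170 gives the equilibrium p* = 2400, q* = 15030.
Because the ceiling (984) lies below the market-clearing price, it is binding.
At p = 984: qd = 34230 - 8·984 = 26358 and qs = 8·984 - 4170 = 3702.
Consumer surplus without the control is ½ · (4278.75 - 2400) · 15030 = 14118806.25.
With the ceiling, 3702 units are sold at 984 (assume they go to the highest-value buyers). The demand price at q = 3702 is 3816, so CS = ½ · [(4278.75 - 984) + (3816 - 984)] · 3702 = 11340614.25.
Change in consumer surplus = 11340614.25 - 14118806.25 = -2778192.

-2778192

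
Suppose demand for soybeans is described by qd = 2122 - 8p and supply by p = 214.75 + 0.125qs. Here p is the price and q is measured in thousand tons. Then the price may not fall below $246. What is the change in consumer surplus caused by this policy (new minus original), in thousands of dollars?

-1068

Rearranging supply gives qs = 8p - 1718. In a free market, 2122 - 8p = 8p - 1718 gives the equilibrium p* = 240, q* = 202.
Since 246 > 240, the floor is binding.
At p = 246: qd = 2122 - 8·246 = 154 and qs = 8·246 - 1718 = 250.
Consumer surplus without the control is ½ · (265.25 - 240) · 202 = 2550.25.
With the floor, consumers buy 154 units at 246, so CS = ½ · (265.25 - 246) · 154 = 1482.25.
Change in consumer surplus = 1482.25 - 2550.25 = -1068.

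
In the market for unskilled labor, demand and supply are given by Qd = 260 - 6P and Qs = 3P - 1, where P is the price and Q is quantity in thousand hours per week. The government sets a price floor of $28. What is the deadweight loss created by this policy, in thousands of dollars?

Setting quantity demanded equal to quantity supplied, 260 - 6P = 3P - 1, gives P* = 29 and Q* = 86.
Since 28 is below P* = 29, the floor does not bind and the free-market outcome prevails.
Since the control does not bind, no trades are prevented and deadweight loss is zero.

0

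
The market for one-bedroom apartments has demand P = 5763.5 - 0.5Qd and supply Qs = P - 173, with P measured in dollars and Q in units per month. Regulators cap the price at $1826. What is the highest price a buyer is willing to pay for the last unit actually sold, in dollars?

Rearranging demand gives Qd = 11527 - 2P. Equilibrium: 11527 - 2P = P - 173, so 11700 = 3P and P* = 3900, Q* = 3727.
Since 1826 < 3900, the ceiling is binding.
At P = 1826: Qd = 11527 - 2·1826 = 7875 and Qs = 1826 - 173 = 1653.
Only 1653 units reach the market. On the demand curve, the marginal buyer's willingness to pay at Q = 1653 is (11527 - 1653)/2 = 4937.

4937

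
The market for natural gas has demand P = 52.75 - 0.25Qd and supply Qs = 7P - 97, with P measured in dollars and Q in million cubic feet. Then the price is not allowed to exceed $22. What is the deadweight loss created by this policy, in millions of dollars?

346.5

Rearranging demand gives Qd = 211 - 4P. In a free market, 211 - 4P = 7P - 97 gives the equilibrium P* = 28, Q* = 99.
Because the ceiling (22) lies below the market-clearing price, it is binding.
At P = 22: Qd = 211 - 4·22 = 123 and Qs = 7·22 - 97 = 57.
Quantity traded falls to 57. At Q = 57 the demand price is (211 - 57)/4 = 38.5 and the supply price is (97 + 57)/7 = 22.
Deadweight loss = ½ · (38.5 - 22) · (99 - 57) = ½ · 16.5 · 42 = 346.5.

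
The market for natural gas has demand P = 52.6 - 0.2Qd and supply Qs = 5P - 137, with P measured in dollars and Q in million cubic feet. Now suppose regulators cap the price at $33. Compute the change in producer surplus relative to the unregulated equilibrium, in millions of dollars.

-318.5

Rearranging demand gives Qd = 263 - 5P. In a free market, 263 - 5P = 5P - 137 gives the equilibrium P* = 40, Q* = 63.
Because the ceiling (33) lies below the market-clearing price, it is binding.
At P = 33: Qd = 263 - 5·33 = 98 and Qs = 5·33 - 137 = 28.
Producer surplus without the control is ½ · (40 - 27.4) · 63 = 396.9.
With the ceiling, producers sell 28 units at 33, so PS = ½ · (33 - 27.4) · 28 = 78.4.
Change in producer surplus = 78.4 - 396.9 = -318.5.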